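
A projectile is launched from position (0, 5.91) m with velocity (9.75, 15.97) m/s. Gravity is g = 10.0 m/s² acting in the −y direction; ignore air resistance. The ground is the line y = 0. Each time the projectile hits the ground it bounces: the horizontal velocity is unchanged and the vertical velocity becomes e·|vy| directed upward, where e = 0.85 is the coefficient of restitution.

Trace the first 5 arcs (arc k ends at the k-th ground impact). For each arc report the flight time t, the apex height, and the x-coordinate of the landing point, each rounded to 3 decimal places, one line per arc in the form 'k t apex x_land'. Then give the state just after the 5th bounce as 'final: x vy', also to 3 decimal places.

Arc 1: start y=5.910, vy=15.970 → t=3.529, apex=18.662, x_land=34.407, impact vy=-19.319
  bounce: vy ← 0.85·19.319 = 16.422
Arc 2: start y=0.000, vy=16.422 → t=3.284, apex=13.483, x_land=66.429, impact vy=-16.422
  bounce: vy ← 0.85·16.422 = 13.958
Arc 3: start y=0.000, vy=13.958 → t=2.792, apex=9.742, x_land=93.648, impact vy=-13.958
  bounce: vy ← 0.85·13.958 = 11.865
Arc 4: start y=0.000, vy=11.865 → t=2.373, apex=7.038, x_land=116.784, impact vy=-11.865
  bounce: vy ← 0.85·11.865 = 10.085
Arc 5: start y=0.000, vy=10.085 → t=2.017, apex=5.085, x_land=136.449, impact vy=-10.085
  bounce: vy ← 0.85·10.085 = 8.572

1 3.529 18.662 34.407
2 3.284 13.483 66.429
3 2.792 9.742 93.648
4 2.373 7.038 116.784
5 2.017 5.085 136.449
final: 136.449 8.572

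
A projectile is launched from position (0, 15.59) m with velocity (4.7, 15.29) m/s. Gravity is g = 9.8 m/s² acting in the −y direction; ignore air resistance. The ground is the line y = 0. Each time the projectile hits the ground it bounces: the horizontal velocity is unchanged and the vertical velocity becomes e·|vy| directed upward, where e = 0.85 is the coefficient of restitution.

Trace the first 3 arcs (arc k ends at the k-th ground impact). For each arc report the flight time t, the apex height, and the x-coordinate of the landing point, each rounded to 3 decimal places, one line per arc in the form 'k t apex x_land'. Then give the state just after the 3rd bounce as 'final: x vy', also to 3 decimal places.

Arc 1: start y=15.590, vy=15.290 → t=3.930, apex=27.518, x_land=18.471, impact vy=-23.224
  bounce: vy ← 0.85·23.224 = 19.740
Arc 2: start y=0.000, vy=19.740 → t=4.029, apex=19.882, x_land=37.405, impact vy=-19.740
  bounce: vy ← 0.85·19.740 = 16.779
Arc 3: start y=0.000, vy=16.779 → t=3.424, apex=14.364, x_land=53.500, impact vy=-16.779
  bounce: vy ← 0.85·16.779 = 14.262

1 3.930 27.518 18.471
2 4.029 19.882 37.405
3 3.424 14.364 53.500
final: 53.500 14.262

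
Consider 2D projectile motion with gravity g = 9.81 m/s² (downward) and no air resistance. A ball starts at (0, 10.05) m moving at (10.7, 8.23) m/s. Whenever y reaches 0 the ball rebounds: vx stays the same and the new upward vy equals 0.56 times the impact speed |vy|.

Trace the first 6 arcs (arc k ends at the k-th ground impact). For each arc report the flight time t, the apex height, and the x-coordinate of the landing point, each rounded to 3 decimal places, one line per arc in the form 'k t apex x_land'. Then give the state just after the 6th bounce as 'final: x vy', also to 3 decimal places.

Arc 1: start y=10.050, vy=8.230 → t=2.498, apex=13.502, x_land=26.729, impact vy=-16.276
  bounce: vy ← 0.56·16.276 = 9.115
Arc 2: start y=0.000, vy=9.115 → t=1.858, apex=4.234, x_land=46.613, impact vy=-9.115
  bounce: vy ← 0.56·9.115 = 5.104
Arc 3: start y=0.000, vy=5.104 → t=1.041, apex=1.328, x_land=57.747, impact vy=-5.104
  bounce: vy ← 0.56·5.104 = 2.858
Arc 4: start y=0.000, vy=2.858 → t=0.583, apex=0.416, x_land=63.983, impact vy=-2.858
  bounce: vy ← 0.56·2.858 = 1.601
Arc 5: start y=0.000, vy=1.601 → t=0.326, apex=0.131, x_land=67.474, impact vy=-1.601
  bounce: vy ← 0.56·1.601 = 0.896
Arc 6: start y=0.000, vy=0.896 → t=0.183, apex=0.041, x_land=69.430, impact vy=-0.896
  bounce: vy ← 0.56·0.896 = 0.502

1 2.498 13.502 26.729
2 1.858 4.234 46.613
3 1.041 1.328 57.747
4 0.583 0.416 63.983
5 0.326 0.131 67.474
6 0.183 0.041 69.430
final: 69.430 0.502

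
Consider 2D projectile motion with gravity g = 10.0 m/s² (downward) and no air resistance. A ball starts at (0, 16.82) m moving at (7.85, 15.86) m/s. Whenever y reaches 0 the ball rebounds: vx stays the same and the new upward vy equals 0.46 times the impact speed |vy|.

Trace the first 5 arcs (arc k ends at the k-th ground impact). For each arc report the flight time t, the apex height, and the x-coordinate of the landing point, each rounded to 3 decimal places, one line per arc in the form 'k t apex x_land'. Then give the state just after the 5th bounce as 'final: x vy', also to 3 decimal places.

Arc 1: start y=16.820, vy=15.860 → t=4.011, apex=29.397, x_land=31.484, impact vy=-24.247
  bounce: vy ← 0.46·24.247 = 11.154
Arc 2: start y=0.000, vy=11.154 → t=2.231, apex=6.220, x_land=48.996, impact vy=-11.154
  bounce: vy ← 0.46·11.154 = 5.131
Arc 3: start y=0.000, vy=5.131 → t=1.026, apex=1.316, x_land=57.051, impact vy=-5.131
  bounce: vy ← 0.46·5.131 = 2.360
Arc 4: start y=0.000, vy=2.360 → t=0.472, apex=0.279, x_land=60.757, impact vy=-2.360
  bounce: vy ← 0.46·2.360 = 1.086
Arc 5: start y=0.000, vy=1.086 → t=0.217, apex=0.059, x_land=62.461, impact vy=-1.086
  bounce: vy ← 0.46·1.086 = 0.499

1 4.011 29.397 31.484
2 2.231 6.220 48.996
3 1.026 1.316 57.051
4 0.472 0.279 60.757
5 0.217 0.059 62.461
final: 62.461 0.499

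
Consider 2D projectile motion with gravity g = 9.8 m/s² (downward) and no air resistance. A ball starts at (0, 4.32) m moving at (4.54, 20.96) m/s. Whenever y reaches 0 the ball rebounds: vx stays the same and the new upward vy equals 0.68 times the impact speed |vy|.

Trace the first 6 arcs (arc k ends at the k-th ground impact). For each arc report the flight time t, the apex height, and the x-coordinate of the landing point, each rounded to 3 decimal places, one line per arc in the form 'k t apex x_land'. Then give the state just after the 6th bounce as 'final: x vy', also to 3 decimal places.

Arc 1: start y=4.320, vy=20.960 → t=4.475, apex=26.734, x_land=20.315, impact vy=-22.891
  bounce: vy ← 0.68·22.891 = 15.566
Arc 2: start y=0.000, vy=15.566 → t=3.177, apex=12.362, x_land=34.737, impact vy=-15.566
  bounce: vy ← 0.68·15.566 = 10.585
Arc 3: start y=0.000, vy=10.585 → t=2.160, apex=5.716, x_land=44.544, impact vy=-10.585
  bounce: vy ← 0.68·10.585 = 7.198
Arc 4: start y=0.000, vy=7.198 → t=1.469, apex=2.643, x_land=51.213, impact vy=-7.198
  bounce: vy ← 0.68·7.198 = 4.894
Arc 5: start y=0.000, vy=4.894 → t=0.999, apex=1.222, x_land=55.748, impact vy=-4.894
  bounce: vy ← 0.68·4.894 = 3.328
Arc 6: start y=0.000, vy=3.328 → t=0.679, apex=0.565, x_land=58.831, impact vy=-3.328
  bounce: vy ← 0.68·3.328 = 2.263

1 4.475 26.734 20.315
2 3.177 12.362 34.737
3 2.160 5.716 44.544
4 1.469 2.643 51.213
5 0.999 1.222 55.748
6 0.679 0.565 58.831
final: 58.831 2.263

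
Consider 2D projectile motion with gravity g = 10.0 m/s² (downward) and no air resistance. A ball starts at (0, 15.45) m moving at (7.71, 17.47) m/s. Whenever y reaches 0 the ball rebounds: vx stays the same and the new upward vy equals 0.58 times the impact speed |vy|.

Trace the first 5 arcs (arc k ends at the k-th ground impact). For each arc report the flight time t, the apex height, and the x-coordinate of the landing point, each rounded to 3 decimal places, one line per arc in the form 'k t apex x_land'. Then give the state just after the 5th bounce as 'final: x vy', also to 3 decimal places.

Arc 1: start y=15.450, vy=17.470 → t=4.225, apex=30.710, x_land=32.577, impact vy=-24.783
  bounce: vy ← 0.58·24.783 = 14.374
Arc 2: start y=0.000, vy=14.374 → t=2.875, apex=10.331, x_land=54.742, impact vy=-14.374
  bounce: vy ← 0.58·14.374 = 8.337
Arc 3: start y=0.000, vy=8.337 → t=1.667, apex=3.475, x_land=67.598, impact vy=-8.337
  bounce: vy ← 0.58·8.337 = 4.835
Arc 4: start y=0.000, vy=4.835 → t=0.967, apex=1.169, x_land=75.054, impact vy=-4.835
  bounce: vy ← 0.58·4.835 = 2.805
Arc 5: start y=0.000, vy=2.805 → t=0.561, apex=0.393, x_land=79.379, impact vy=-2.805
  bounce: vy ← 0.58·2.805 = 1.627

1 4.225 30.710 32.577
2 2.875 10.331 54.742
3 1.667 3.475 67.598
4 0.967 1.169 75.054
5 0.561 0.393 79.379
final: 79.379 1.627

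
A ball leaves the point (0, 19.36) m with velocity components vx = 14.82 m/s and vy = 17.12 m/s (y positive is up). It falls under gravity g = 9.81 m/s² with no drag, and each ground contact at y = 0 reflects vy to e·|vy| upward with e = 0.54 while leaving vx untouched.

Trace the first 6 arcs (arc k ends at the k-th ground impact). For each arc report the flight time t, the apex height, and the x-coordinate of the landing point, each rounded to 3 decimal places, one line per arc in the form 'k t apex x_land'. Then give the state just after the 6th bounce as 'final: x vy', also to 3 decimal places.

1 4.390 34.299 65.052
2 2.856 10.001 107.377
3 1.542 2.916 130.232
4 0.833 0.850 142.574
5 0.450 0.248 149.238
6 0.243 0.072 152.837
final: 152.837 0.643

Arc 1: start y=19.360, vy=17.120 → t=4.390, apex=34.299, x_land=65.052, impact vy=-25.941
  bounce: vy ← 0.54·25.941 = 14.008
Arc 2: start y=0.000, vy=14.008 → t=2.856, apex=10.001, x_land=107.377, impact vy=-14.008
  bounce: vy ← 0.54·14.008 = 7.564
Arc 3: start y=0.000, vy=7.564 → t=1.542, apex=2.916, x_land=130.232, impact vy=-7.564
  bounce: vy ← 0.54·7.564 = 4.085
Arc 4: start y=0.000, vy=4.085 → t=0.833, apex=0.850, x_land=142.574, impact vy=-4.085
  bounce: vy ← 0.54·4.085 = 2.206
Arc 5: start y=0.000, vy=2.206 → t=0.450, apex=0.248, x_land=149.238, impact vy=-2.206
  bounce: vy ← 0.54·2.206 = 1.191
Arc 6: start y=0.000, vy=1.191 → t=0.243, apex=0.072, x_land=152.837, impact vy=-1.191
  bounce: vy ← 0.54·1.191 = 0.643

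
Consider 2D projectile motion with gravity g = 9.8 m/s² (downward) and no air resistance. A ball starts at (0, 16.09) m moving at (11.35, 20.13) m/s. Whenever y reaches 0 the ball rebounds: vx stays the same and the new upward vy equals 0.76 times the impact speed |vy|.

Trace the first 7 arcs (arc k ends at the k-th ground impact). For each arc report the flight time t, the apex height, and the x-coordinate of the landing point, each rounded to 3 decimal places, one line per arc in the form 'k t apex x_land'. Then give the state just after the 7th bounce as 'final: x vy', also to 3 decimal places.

1 4.793 36.764 54.403
2 4.164 21.235 101.659
3 3.164 12.265 137.573
4 2.405 7.084 164.868
5 1.828 4.092 185.612
6 1.389 2.364 201.378
7 1.056 1.365 213.360
final: 213.360 3.931

Arc 1: start y=16.090, vy=20.130 → t=4.793, apex=36.764, x_land=54.403, impact vy=-26.844
  bounce: vy ← 0.76·26.844 = 20.401
Arc 2: start y=0.000, vy=20.401 → t=4.164, apex=21.235, x_land=101.659, impact vy=-20.401
  bounce: vy ← 0.76·20.401 = 15.505
Arc 3: start y=0.000, vy=15.505 → t=3.164, apex=12.265, x_land=137.573, impact vy=-15.505
  bounce: vy ← 0.76·15.505 = 11.784
Arc 4: start y=0.000, vy=11.784 → t=2.405, apex=7.084, x_land=164.868, impact vy=-11.784
  bounce: vy ← 0.76·11.784 = 8.956
Arc 5: start y=0.000, vy=8.956 → t=1.828, apex=4.092, x_land=185.612, impact vy=-8.956
  bounce: vy ← 0.76·8.956 = 6.806
Arc 6: start y=0.000, vy=6.806 → t=1.389, apex=2.364, x_land=201.378, impact vy=-6.806
  bounce: vy ← 0.76·6.806 = 5.173
Arc 7: start y=0.000, vy=5.173 → t=1.056, apex=1.365, x_land=213.360, impact vy=-5.173
  bounce: vy ← 0.76·5.173 = 3.931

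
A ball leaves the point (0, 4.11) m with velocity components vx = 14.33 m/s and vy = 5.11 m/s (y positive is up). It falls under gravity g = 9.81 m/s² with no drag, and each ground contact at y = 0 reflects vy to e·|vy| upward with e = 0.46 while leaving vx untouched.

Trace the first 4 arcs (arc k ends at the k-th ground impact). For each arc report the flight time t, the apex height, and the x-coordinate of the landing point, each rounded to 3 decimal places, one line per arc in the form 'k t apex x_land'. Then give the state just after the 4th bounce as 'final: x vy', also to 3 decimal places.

1 1.574 5.441 22.557
2 0.969 1.151 36.442
3 0.446 0.244 42.829
4 0.205 0.052 45.767
final: 45.767 0.463

Arc 1: start y=4.110, vy=5.110 → t=1.574, apex=5.441, x_land=22.557, impact vy=-10.332
  bounce: vy ← 0.46·10.332 = 4.753
Arc 2: start y=0.000, vy=4.753 → t=0.969, apex=1.151, x_land=36.442, impact vy=-4.753
  bounce: vy ← 0.46·4.753 = 2.186
Arc 3: start y=0.000, vy=2.186 → t=0.446, apex=0.244, x_land=42.829, impact vy=-2.186
  bounce: vy ← 0.46·2.186 = 1.006
Arc 4: start y=0.000, vy=1.006 → t=0.205, apex=0.052, x_land=45.767, impact vy=-1.006
  bounce: vy ← 0.46·1.006 = 0.463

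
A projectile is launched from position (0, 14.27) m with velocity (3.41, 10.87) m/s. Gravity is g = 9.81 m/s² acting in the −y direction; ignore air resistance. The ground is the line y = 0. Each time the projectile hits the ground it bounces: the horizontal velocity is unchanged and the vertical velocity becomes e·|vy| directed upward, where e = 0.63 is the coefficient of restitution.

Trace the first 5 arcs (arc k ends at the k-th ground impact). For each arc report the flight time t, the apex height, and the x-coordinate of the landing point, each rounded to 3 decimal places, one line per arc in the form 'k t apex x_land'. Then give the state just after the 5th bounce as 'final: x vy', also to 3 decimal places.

1 3.142 20.292 10.714
2 2.563 8.054 19.453
3 1.615 3.197 24.959
4 1.017 1.269 28.428
5 0.641 0.504 30.613
final: 30.613 1.980

Arc 1: start y=14.270, vy=10.870 → t=3.142, apex=20.292, x_land=10.714, impact vy=-19.953
  bounce: vy ← 0.63·19.953 = 12.571
Arc 2: start y=0.000, vy=12.571 → t=2.563, apex=8.054, x_land=19.453, impact vy=-12.571
  bounce: vy ← 0.63·12.571 = 7.919
Arc 3: start y=0.000, vy=7.919 → t=1.615, apex=3.197, x_land=24.959, impact vy=-7.919
  bounce: vy ← 0.63·7.919 = 4.989
Arc 4: start y=0.000, vy=4.989 → t=1.017, apex=1.269, x_land=28.428, impact vy=-4.989
  bounce: vy ← 0.63·4.989 = 3.143
Arc 5: start y=0.000, vy=3.143 → t=0.641, apex=0.504, x_land=30.613, impact vy=-3.143
  bounce: vy ← 0.63·3.143 = 1.980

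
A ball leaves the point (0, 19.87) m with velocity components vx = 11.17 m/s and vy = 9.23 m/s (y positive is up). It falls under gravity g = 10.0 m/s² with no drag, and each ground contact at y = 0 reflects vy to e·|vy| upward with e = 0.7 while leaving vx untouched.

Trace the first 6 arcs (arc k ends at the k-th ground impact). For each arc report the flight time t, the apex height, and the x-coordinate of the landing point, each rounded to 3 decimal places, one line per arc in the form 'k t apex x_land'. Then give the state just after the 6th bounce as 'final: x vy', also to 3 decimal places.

Arc 1: start y=19.870, vy=9.230 → t=3.120, apex=24.130, x_land=34.848, impact vy=-21.968
  bounce: vy ← 0.7·21.968 = 15.378
Arc 2: start y=0.000, vy=15.378 → t=3.076, apex=11.824, x_land=69.202, impact vy=-15.378
  bounce: vy ← 0.7·15.378 = 10.764
Arc 3: start y=0.000, vy=10.764 → t=2.153, apex=5.794, x_land=93.249, impact vy=-10.764
  bounce: vy ← 0.7·10.764 = 7.535
Arc 4: start y=0.000, vy=7.535 → t=1.507, apex=2.839, x_land=110.082, impact vy=-7.535
  bounce: vy ← 0.7·7.535 = 5.275
Arc 5: start y=0.000, vy=5.275 → t=1.055, apex=1.391, x_land=121.866, impact vy=-5.275
  bounce: vy ← 0.7·5.275 = 3.692
Arc 6: start y=0.000, vy=3.692 → t=0.738, apex=0.682, x_land=130.114, impact vy=-3.692
  bounce: vy ← 0.7·3.692 = 2.585

1 3.120 24.130 34.848
2 3.076 11.824 69.202
3 2.153 5.794 93.249
4 1.507 2.839 110.082
5 1.055 1.391 121.866
6 0.738 0.682 130.114
final: 130.114 2.585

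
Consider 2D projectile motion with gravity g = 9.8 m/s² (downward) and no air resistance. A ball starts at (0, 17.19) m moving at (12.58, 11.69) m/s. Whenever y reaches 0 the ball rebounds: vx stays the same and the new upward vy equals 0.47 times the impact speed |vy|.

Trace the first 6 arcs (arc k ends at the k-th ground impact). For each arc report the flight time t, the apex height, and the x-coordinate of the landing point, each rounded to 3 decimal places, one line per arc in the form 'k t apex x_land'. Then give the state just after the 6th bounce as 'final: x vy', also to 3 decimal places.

Arc 1: start y=17.190, vy=11.690 → t=3.413, apex=24.162, x_land=42.941, impact vy=-21.762
  bounce: vy ← 0.47·21.762 = 10.228
Arc 2: start y=0.000, vy=10.228 → t=2.087, apex=5.337, x_land=69.200, impact vy=-10.228
  bounce: vy ← 0.47·10.228 = 4.807
Arc 3: start y=0.000, vy=4.807 → t=0.981, apex=1.179, x_land=81.542, impact vy=-4.807
  bounce: vy ← 0.47·4.807 = 2.259
Arc 4: start y=0.000, vy=2.259 → t=0.461, apex=0.260, x_land=87.343, impact vy=-2.259
  bounce: vy ← 0.47·2.259 = 1.062
Arc 5: start y=0.000, vy=1.062 → t=0.217, apex=0.058, x_land=90.069, impact vy=-1.062
  bounce: vy ← 0.47·1.062 = 0.499
Arc 6: start y=0.000, vy=0.499 → t=0.102, apex=0.013, x_land=91.350, impact vy=-0.499
  bounce: vy ← 0.47·0.499 = 0.235

1 3.413 24.162 42.941
2 2.087 5.337 69.200
3 0.981 1.179 81.542
4 0.461 0.260 87.343
5 0.217 0.058 90.069
6 0.102 0.013 91.350
final: 91.350 0.235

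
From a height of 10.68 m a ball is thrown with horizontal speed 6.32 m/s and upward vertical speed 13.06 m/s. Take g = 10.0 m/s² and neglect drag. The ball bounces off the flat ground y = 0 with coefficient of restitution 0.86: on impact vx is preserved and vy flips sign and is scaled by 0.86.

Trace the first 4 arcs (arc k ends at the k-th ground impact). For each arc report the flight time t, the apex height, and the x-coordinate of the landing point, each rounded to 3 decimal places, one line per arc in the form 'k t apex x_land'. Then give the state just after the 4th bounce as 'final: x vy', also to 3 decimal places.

Arc 1: start y=10.680, vy=13.060 → t=3.266, apex=19.208, x_land=20.641, impact vy=-19.600
  bounce: vy ← 0.86·19.600 = 16.856
Arc 2: start y=0.000, vy=16.856 → t=3.371, apex=14.206, x_land=41.947, impact vy=-16.856
  bounce: vy ← 0.86·16.856 = 14.496
Arc 3: start y=0.000, vy=14.496 → t=2.899, apex=10.507, x_land=60.270, impact vy=-14.496
  bounce: vy ← 0.86·14.496 = 12.467
Arc 4: start y=0.000, vy=12.467 → t=2.493, apex=7.771, x_land=76.028, impact vy=-12.467
  bounce: vy ← 0.86·12.467 = 10.721

1 3.266 19.208 20.641
2 3.371 14.206 41.947
3 2.899 10.507 60.270
4 2.493 7.771 76.028
final: 76.028 10.721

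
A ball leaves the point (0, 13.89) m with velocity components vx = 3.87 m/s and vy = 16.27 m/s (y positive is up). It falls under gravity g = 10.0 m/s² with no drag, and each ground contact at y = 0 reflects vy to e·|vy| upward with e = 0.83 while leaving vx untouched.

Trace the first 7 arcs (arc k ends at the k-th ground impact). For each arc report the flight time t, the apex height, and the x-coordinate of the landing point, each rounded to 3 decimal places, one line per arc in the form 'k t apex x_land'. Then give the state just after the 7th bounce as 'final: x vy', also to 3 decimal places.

1 3.956 27.126 15.310
2 3.866 18.687 30.274
3 3.209 12.873 42.693
4 2.664 8.868 53.001
5 2.211 6.109 61.557
6 1.835 4.209 68.658
7 1.523 2.899 74.552
final: 74.552 6.321

Arc 1: start y=13.890, vy=16.270 → t=3.956, apex=27.126, x_land=15.310, impact vy=-23.292
  bounce: vy ← 0.83·23.292 = 19.332
Arc 2: start y=0.000, vy=19.332 → t=3.866, apex=18.687, x_land=30.274, impact vy=-19.332
  bounce: vy ← 0.83·19.332 = 16.046
Arc 3: start y=0.000, vy=16.046 → t=3.209, apex=12.873, x_land=42.693, impact vy=-16.046
  bounce: vy ← 0.83·16.046 = 13.318
Arc 4: start y=0.000, vy=13.318 → t=2.664, apex=8.868, x_land=53.001, impact vy=-13.318
  bounce: vy ← 0.83·13.318 = 11.054
Arc 5: start y=0.000, vy=11.054 → t=2.211, apex=6.109, x_land=61.557, impact vy=-11.054
  bounce: vy ← 0.83·11.054 = 9.175
Arc 6: start y=0.000, vy=9.175 → t=1.835, apex=4.209, x_land=68.658, impact vy=-9.175
  bounce: vy ← 0.83·9.175 = 7.615
Arc 7: start y=0.000, vy=7.615 → t=1.523, apex=2.899, x_land=74.552, impact vy=-7.615
  bounce: vy ← 0.83·7.615 = 6.321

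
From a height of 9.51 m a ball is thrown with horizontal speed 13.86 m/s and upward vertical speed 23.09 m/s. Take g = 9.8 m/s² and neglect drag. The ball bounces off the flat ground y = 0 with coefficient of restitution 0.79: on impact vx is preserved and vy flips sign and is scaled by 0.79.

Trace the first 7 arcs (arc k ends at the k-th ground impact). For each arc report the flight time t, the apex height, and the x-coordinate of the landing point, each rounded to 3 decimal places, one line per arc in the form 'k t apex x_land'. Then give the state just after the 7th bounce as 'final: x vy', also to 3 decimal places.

Arc 1: start y=9.510, vy=23.090 → t=5.093, apex=36.711, x_land=70.593, impact vy=-26.824
  bounce: vy ← 0.79·26.824 = 21.191
Arc 2: start y=0.000, vy=21.191 → t=4.325, apex=22.912, x_land=130.534, impact vy=-21.191
  bounce: vy ← 0.79·21.191 = 16.741
Arc 3: start y=0.000, vy=16.741 → t=3.417, apex=14.299, x_land=177.887, impact vy=-16.741
  bounce: vy ← 0.79·16.741 = 13.225
Arc 4: start y=0.000, vy=13.225 → t=2.699, apex=8.924, x_land=215.296, impact vy=-13.225
  bounce: vy ← 0.79·13.225 = 10.448
Arc 5: start y=0.000, vy=10.448 → t=2.132, apex=5.570, x_land=244.850, impact vy=-10.448
  bounce: vy ← 0.79·10.448 = 8.254
Arc 6: start y=0.000, vy=8.254 → t=1.684, apex=3.476, x_land=268.197, impact vy=-8.254
  bounce: vy ← 0.79·8.254 = 6.521
Arc 7: start y=0.000, vy=6.521 → t=1.331, apex=2.169, x_land=286.641, impact vy=-6.521
  bounce: vy ← 0.79·6.521 = 5.151

1 5.093 36.711 70.593
2 4.325 22.912 130.534
3 3.417 14.299 177.887
4 2.699 8.924 215.296
5 2.132 5.570 244.850
6 1.684 3.476 268.197
7 1.331 2.169 286.641
final: 286.641 5.151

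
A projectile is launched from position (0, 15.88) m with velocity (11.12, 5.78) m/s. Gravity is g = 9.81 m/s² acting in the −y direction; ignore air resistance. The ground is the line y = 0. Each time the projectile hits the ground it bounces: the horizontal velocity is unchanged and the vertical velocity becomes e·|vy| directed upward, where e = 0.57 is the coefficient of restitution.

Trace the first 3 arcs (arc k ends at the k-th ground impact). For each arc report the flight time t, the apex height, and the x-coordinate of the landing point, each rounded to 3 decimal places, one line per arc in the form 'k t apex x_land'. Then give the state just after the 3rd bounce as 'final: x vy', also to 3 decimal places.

1 2.483 17.583 27.606
2 2.158 5.713 51.607
3 1.230 1.856 65.288
final: 65.288 3.440

Arc 1: start y=15.880, vy=5.780 → t=2.483, apex=17.583, x_land=27.606, impact vy=-18.573
  bounce: vy ← 0.57·18.573 = 10.587
Arc 2: start y=0.000, vy=10.587 → t=2.158, apex=5.713, x_land=51.607, impact vy=-10.587
  bounce: vy ← 0.57·10.587 = 6.035
Arc 3: start y=0.000, vy=6.035 → t=1.230, apex=1.856, x_land=65.288, impact vy=-6.035
  bounce: vy ← 0.57·6.035 = 3.440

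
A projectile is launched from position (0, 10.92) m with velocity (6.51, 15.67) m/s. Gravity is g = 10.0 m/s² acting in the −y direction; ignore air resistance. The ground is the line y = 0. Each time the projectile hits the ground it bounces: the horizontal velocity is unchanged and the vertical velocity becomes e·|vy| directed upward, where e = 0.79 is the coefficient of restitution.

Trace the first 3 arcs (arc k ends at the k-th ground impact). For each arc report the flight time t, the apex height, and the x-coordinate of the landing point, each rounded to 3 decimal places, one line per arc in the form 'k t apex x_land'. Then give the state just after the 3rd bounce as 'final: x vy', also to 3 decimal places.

Arc 1: start y=10.920, vy=15.670 → t=3.721, apex=23.197, x_land=24.223, impact vy=-21.539
  bounce: vy ← 0.79·21.539 = 17.016
Arc 2: start y=0.000, vy=17.016 → t=3.403, apex=14.478, x_land=46.378, impact vy=-17.016
  bounce: vy ← 0.79·17.016 = 13.443
Arc 3: start y=0.000, vy=13.443 → t=2.689, apex=9.035, x_land=63.881, impact vy=-13.443
  bounce: vy ← 0.79·13.443 = 10.620

1 3.721 23.197 24.223
2 3.403 14.478 46.378
3 2.689 9.035 63.881
final: 63.881 10.620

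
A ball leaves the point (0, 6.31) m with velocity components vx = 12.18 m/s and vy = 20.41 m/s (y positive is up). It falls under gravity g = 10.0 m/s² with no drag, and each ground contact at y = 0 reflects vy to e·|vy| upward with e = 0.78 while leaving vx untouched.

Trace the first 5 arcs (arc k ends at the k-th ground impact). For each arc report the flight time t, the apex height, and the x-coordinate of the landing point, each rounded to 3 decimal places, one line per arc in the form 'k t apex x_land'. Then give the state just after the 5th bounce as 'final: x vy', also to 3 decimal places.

Arc 1: start y=6.310, vy=20.410 → t=4.371, apex=27.138, x_land=53.236, impact vy=-23.297
  bounce: vy ← 0.78·23.297 = 18.172
Arc 2: start y=0.000, vy=18.172 → t=3.634, apex=16.511, x_land=97.502, impact vy=-18.172
  bounce: vy ← 0.78·18.172 = 14.174
Arc 3: start y=0.000, vy=14.174 → t=2.835, apex=10.045, x_land=132.031, impact vy=-14.174
  bounce: vy ← 0.78·14.174 = 11.056
Arc 4: start y=0.000, vy=11.056 → t=2.211, apex=6.112, x_land=158.963, impact vy=-11.056
  bounce: vy ← 0.78·11.056 = 8.624
Arc 5: start y=0.000, vy=8.624 → t=1.725, apex=3.718, x_land=179.970, impact vy=-8.624
  bounce: vy ← 0.78·8.624 = 6.726

1 4.371 27.138 53.236
2 3.634 16.511 97.502
3 2.835 10.045 132.031
4 2.211 6.112 158.963
5 1.725 3.718 179.970
final: 179.970 6.726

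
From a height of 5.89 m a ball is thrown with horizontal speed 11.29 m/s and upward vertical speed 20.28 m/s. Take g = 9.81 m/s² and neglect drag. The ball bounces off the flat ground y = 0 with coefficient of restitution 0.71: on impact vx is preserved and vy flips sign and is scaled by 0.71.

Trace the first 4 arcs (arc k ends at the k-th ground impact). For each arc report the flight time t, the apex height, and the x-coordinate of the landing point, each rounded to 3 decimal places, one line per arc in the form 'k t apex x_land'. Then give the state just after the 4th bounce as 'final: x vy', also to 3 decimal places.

1 4.407 26.852 49.755
2 3.322 13.536 87.266
3 2.359 6.824 113.898
4 1.675 3.440 132.807
final: 132.807 5.833

Arc 1: start y=5.890, vy=20.280 → t=4.407, apex=26.852, x_land=49.755, impact vy=-22.953
  bounce: vy ← 0.71·22.953 = 16.297
Arc 2: start y=0.000, vy=16.297 → t=3.322, apex=13.536, x_land=87.266, impact vy=-16.297
  bounce: vy ← 0.71·16.297 = 11.571
Arc 3: start y=0.000, vy=11.571 → t=2.359, apex=6.824, x_land=113.898, impact vy=-11.571
  bounce: vy ← 0.71·11.571 = 8.215
Arc 4: start y=0.000, vy=8.215 → t=1.675, apex=3.440, x_land=132.807, impact vy=-8.215
  bounce: vy ← 0.71·8.215 = 5.833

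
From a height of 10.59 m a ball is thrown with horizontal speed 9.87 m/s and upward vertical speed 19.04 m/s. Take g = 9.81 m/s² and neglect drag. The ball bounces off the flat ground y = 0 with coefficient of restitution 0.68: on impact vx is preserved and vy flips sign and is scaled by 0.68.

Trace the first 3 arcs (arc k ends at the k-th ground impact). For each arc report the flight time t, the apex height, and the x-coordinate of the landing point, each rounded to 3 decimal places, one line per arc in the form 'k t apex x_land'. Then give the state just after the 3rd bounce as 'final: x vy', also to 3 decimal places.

1 4.375 29.067 43.183
2 3.311 13.441 75.860
3 2.251 6.215 98.080
final: 98.080 7.509

Arc 1: start y=10.590, vy=19.040 → t=4.375, apex=29.067, x_land=43.183, impact vy=-23.881
  bounce: vy ← 0.68·23.881 = 16.239
Arc 2: start y=0.000, vy=16.239 → t=3.311, apex=13.441, x_land=75.860, impact vy=-16.239
  bounce: vy ← 0.68·16.239 = 11.043
Arc 3: start y=0.000, vy=11.043 → t=2.251, apex=6.215, x_land=98.080, impact vy=-11.043
  bounce: vy ← 0.68·11.043 = 7.509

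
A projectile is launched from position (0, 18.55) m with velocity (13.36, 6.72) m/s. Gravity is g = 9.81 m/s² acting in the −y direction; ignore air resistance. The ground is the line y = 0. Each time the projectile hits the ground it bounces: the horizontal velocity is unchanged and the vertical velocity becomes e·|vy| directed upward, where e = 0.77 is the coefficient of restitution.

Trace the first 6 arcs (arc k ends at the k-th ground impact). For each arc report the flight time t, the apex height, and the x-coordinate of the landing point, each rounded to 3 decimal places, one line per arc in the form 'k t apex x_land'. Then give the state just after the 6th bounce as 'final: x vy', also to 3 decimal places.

1 2.747 20.852 36.698
2 3.175 12.363 79.118
3 2.445 7.330 111.782
4 1.883 4.346 136.934
5 1.450 2.577 156.300
6 1.116 1.528 171.212
final: 171.212 4.216

Arc 1: start y=18.550, vy=6.720 → t=2.747, apex=20.852, x_land=36.698, impact vy=-20.226
  bounce: vy ← 0.77·20.226 = 15.574
Arc 2: start y=0.000, vy=15.574 → t=3.175, apex=12.363, x_land=79.118, impact vy=-15.574
  bounce: vy ← 0.77·15.574 = 11.992
Arc 3: start y=0.000, vy=11.992 → t=2.445, apex=7.330, x_land=111.782, impact vy=-11.992
  bounce: vy ← 0.77·11.992 = 9.234
Arc 4: start y=0.000, vy=9.234 → t=1.883, apex=4.346, x_land=136.934, impact vy=-9.234
  bounce: vy ← 0.77·9.234 = 7.110
Arc 5: start y=0.000, vy=7.110 → t=1.450, apex=2.577, x_land=156.300, impact vy=-7.110
  bounce: vy ← 0.77·7.110 = 5.475
Arc 6: start y=0.000, vy=5.475 → t=1.116, apex=1.528, x_land=171.212, impact vy=-5.475
  bounce: vy ← 0.77·5.475 = 4.216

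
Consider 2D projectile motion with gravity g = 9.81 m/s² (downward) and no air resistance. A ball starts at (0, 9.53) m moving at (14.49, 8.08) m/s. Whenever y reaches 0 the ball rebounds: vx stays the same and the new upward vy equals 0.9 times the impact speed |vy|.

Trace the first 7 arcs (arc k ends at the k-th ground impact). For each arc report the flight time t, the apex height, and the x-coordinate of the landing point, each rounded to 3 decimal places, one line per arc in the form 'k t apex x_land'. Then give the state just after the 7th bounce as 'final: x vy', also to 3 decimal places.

Arc 1: start y=9.530, vy=8.080 → t=2.443, apex=12.858, x_land=35.395, impact vy=-15.883
  bounce: vy ← 0.9·15.883 = 14.295
Arc 2: start y=0.000, vy=14.295 → t=2.914, apex=10.415, x_land=77.623, impact vy=-14.295
  bounce: vy ← 0.9·14.295 = 12.865
Arc 3: start y=0.000, vy=12.865 → t=2.623, apex=8.436, x_land=115.628, impact vy=-12.865
  bounce: vy ← 0.9·12.865 = 11.579
Arc 4: start y=0.000, vy=11.579 → t=2.361, apex=6.833, x_land=149.833, impact vy=-11.579
  bounce: vy ← 0.9·11.579 = 10.421
Arc 5: start y=0.000, vy=10.421 → t=2.125, apex=5.535, x_land=180.617, impact vy=-10.421
  bounce: vy ← 0.9·10.421 = 9.379
Arc 6: start y=0.000, vy=9.379 → t=1.912, apex=4.483, x_land=208.323, impact vy=-9.379
  bounce: vy ← 0.9·9.379 = 8.441
Arc 7: start y=0.000, vy=8.441 → t=1.721, apex=3.631, x_land=233.258, impact vy=-8.441
  bounce: vy ← 0.9·8.441 = 7.597

1 2.443 12.858 35.395
2 2.914 10.415 77.623
3 2.623 8.436 115.628
4 2.361 6.833 149.833
5 2.125 5.535 180.617
6 1.912 4.483 208.323
7 1.721 3.631 233.258
final: 233.258 7.597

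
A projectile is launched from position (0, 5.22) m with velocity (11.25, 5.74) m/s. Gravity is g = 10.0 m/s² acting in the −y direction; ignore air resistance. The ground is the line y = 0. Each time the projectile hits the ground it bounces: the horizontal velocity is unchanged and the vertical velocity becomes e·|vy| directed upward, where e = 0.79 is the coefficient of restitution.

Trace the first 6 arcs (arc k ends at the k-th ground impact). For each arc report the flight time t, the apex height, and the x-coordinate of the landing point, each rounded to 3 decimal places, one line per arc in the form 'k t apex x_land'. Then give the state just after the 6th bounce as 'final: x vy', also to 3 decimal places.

1 1.746 6.867 19.642
2 1.852 4.286 40.473
3 1.463 2.675 56.930
4 1.156 1.669 69.931
5 0.913 1.042 80.202
6 0.721 0.650 88.316
final: 88.316 2.849

Arc 1: start y=5.220, vy=5.740 → t=1.746, apex=6.867, x_land=19.642, impact vy=-11.720
  bounce: vy ← 0.79·11.720 = 9.258
Arc 2: start y=0.000, vy=9.258 → t=1.852, apex=4.286, x_land=40.473, impact vy=-9.258
  bounce: vy ← 0.79·9.258 = 7.314
Arc 3: start y=0.000, vy=7.314 → t=1.463, apex=2.675, x_land=56.930, impact vy=-7.314
  bounce: vy ← 0.79·7.314 = 5.778
Arc 4: start y=0.000, vy=5.778 → t=1.156, apex=1.669, x_land=69.931, impact vy=-5.778
  bounce: vy ← 0.79·5.778 = 4.565
Arc 5: start y=0.000, vy=4.565 → t=0.913, apex=1.042, x_land=80.202, impact vy=-4.565
  bounce: vy ← 0.79·4.565 = 3.606
Arc 6: start y=0.000, vy=3.606 → t=0.721, apex=0.650, x_land=88.316, impact vy=-3.606
  bounce: vy ← 0.79·3.606 = 2.849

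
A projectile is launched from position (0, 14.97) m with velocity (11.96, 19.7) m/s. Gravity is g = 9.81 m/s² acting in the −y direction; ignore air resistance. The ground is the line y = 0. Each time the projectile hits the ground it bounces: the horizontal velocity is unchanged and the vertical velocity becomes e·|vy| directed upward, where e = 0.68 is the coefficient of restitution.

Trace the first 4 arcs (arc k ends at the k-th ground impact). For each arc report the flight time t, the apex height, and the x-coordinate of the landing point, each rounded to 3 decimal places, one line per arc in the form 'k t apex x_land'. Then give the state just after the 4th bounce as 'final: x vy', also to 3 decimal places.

Arc 1: start y=14.970, vy=19.700 → t=4.670, apex=34.750, x_land=55.852, impact vy=-26.111
  bounce: vy ← 0.68·26.111 = 17.756
Arc 2: start y=0.000, vy=17.756 → t=3.620, apex=16.069, x_land=99.146, impact vy=-17.756
  bounce: vy ← 0.68·17.756 = 12.074
Arc 3: start y=0.000, vy=12.074 → t=2.462, apex=7.430, x_land=128.586, impact vy=-12.074
  bounce: vy ← 0.68·12.074 = 8.210
Arc 4: start y=0.000, vy=8.210 → t=1.674, apex=3.436, x_land=148.605, impact vy=-8.210
  bounce: vy ← 0.68·8.210 = 5.583

1 4.670 34.750 55.852
2 3.620 16.069 99.146
3 2.462 7.430 128.586
4 1.674 3.436 148.605
final: 148.605 5.583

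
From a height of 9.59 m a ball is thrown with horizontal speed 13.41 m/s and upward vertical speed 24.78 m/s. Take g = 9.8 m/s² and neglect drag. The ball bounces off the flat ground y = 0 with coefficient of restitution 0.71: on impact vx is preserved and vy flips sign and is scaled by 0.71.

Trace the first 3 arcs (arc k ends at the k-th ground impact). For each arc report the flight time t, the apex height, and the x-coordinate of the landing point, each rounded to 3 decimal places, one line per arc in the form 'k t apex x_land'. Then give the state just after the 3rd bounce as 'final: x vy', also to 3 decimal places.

Arc 1: start y=9.590, vy=24.780 → t=5.418, apex=40.919, x_land=72.660, impact vy=-28.320
  bounce: vy ← 0.71·28.320 = 20.107
Arc 2: start y=0.000, vy=20.107 → t=4.103, apex=20.627, x_land=127.688, impact vy=-20.107
  bounce: vy ← 0.71·20.107 = 14.276
Arc 3: start y=0.000, vy=14.276 → t=2.913, apex=10.398, x_land=166.757, impact vy=-14.276
  bounce: vy ← 0.71·14.276 = 10.136

1 5.418 40.919 72.660
2 4.103 20.627 127.688
3 2.913 10.398 166.757
final: 166.757 10.136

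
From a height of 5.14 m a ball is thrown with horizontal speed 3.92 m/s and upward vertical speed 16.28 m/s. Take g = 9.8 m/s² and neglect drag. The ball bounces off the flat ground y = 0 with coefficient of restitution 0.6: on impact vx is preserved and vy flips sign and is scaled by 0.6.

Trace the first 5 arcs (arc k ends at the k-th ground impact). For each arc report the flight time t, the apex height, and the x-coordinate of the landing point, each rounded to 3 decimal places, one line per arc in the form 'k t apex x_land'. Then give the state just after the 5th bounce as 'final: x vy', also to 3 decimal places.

Arc 1: start y=5.140, vy=16.280 → t=3.613, apex=18.662, x_land=14.162, impact vy=-19.125
  bounce: vy ← 0.6·19.125 = 11.475
Arc 2: start y=0.000, vy=11.475 → t=2.342, apex=6.718, x_land=23.342, impact vy=-11.475
  bounce: vy ← 0.6·11.475 = 6.885
Arc 3: start y=0.000, vy=6.885 → t=1.405, apex=2.419, x_land=28.851, impact vy=-6.885
  bounce: vy ← 0.6·6.885 = 4.131
Arc 4: start y=0.000, vy=4.131 → t=0.843, apex=0.871, x_land=32.155, impact vy=-4.131
  bounce: vy ← 0.6·4.131 = 2.479
Arc 5: start y=0.000, vy=2.479 → t=0.506, apex=0.313, x_land=34.138, impact vy=-2.479
  bounce: vy ← 0.6·2.479 = 1.487

1 3.613 18.662 14.162
2 2.342 6.718 23.342
3 1.405 2.419 28.851
4 0.843 0.871 32.155
5 0.506 0.313 34.138
final: 34.138 1.487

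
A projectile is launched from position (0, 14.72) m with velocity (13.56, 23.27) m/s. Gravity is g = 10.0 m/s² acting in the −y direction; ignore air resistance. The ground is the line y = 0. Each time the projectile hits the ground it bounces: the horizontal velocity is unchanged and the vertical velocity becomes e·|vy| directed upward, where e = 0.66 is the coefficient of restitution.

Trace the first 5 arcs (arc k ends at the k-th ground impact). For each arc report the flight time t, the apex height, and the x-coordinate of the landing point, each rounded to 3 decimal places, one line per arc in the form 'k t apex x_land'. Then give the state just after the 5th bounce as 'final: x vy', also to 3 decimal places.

1 5.218 41.795 70.759
2 3.816 18.206 122.508
3 2.519 7.930 156.663
4 1.662 3.454 179.205
5 1.097 1.505 194.083
final: 194.083 3.621

Arc 1: start y=14.720, vy=23.270 → t=5.218, apex=41.795, x_land=70.759, impact vy=-28.912
  bounce: vy ← 0.66·28.912 = 19.082
Arc 2: start y=0.000, vy=19.082 → t=3.816, apex=18.206, x_land=122.508, impact vy=-19.082
  bounce: vy ← 0.66·19.082 = 12.594
Arc 3: start y=0.000, vy=12.594 → t=2.519, apex=7.930, x_land=156.663, impact vy=-12.594
  bounce: vy ← 0.66·12.594 = 8.312
Arc 4: start y=0.000, vy=8.312 → t=1.662, apex=3.454, x_land=179.205, impact vy=-8.312
  bounce: vy ← 0.66·8.312 = 5.486
Arc 5: start y=0.000, vy=5.486 → t=1.097, apex=1.505, x_land=194.083, impact vy=-5.486
  bounce: vy ← 0.66·5.486 = 3.621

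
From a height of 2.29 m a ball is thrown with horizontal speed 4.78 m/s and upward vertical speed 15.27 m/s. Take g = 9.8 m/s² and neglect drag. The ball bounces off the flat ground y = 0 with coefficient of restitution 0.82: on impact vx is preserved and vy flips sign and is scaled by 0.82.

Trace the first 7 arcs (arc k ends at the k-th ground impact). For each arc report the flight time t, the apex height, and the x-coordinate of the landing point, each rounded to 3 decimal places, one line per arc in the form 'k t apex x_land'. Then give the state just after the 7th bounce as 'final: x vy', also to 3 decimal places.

Arc 1: start y=2.290, vy=15.270 → t=3.260, apex=14.187, x_land=15.581, impact vy=-16.675
  bounce: vy ← 0.82·16.675 = 13.674
Arc 2: start y=0.000, vy=13.674 → t=2.791, apex=9.539, x_land=28.920, impact vy=-13.674
  bounce: vy ← 0.82·13.674 = 11.212
Arc 3: start y=0.000, vy=11.212 → t=2.288, apex=6.414, x_land=39.858, impact vy=-11.212
  bounce: vy ← 0.82·11.212 = 9.194
Arc 4: start y=0.000, vy=9.194 → t=1.876, apex=4.313, x_land=48.827, impact vy=-9.194
  bounce: vy ← 0.82·9.194 = 7.539
Arc 5: start y=0.000, vy=7.539 → t=1.539, apex=2.900, x_land=56.181, impact vy=-7.539
  bounce: vy ← 0.82·7.539 = 6.182
Arc 6: start y=0.000, vy=6.182 → t=1.262, apex=1.950, x_land=62.212, impact vy=-6.182
  bounce: vy ← 0.82·6.182 = 5.069
Arc 7: start y=0.000, vy=5.069 → t=1.035, apex=1.311, x_land=67.157, impact vy=-5.069
  bounce: vy ← 0.82·5.069 = 4.157

1 3.260 14.187 15.581
2 2.791 9.539 28.920
3 2.288 6.414 39.858
4 1.876 4.313 48.827
5 1.539 2.900 56.181
6 1.262 1.950 62.212
7 1.035 1.311 67.157
final: 67.157 4.157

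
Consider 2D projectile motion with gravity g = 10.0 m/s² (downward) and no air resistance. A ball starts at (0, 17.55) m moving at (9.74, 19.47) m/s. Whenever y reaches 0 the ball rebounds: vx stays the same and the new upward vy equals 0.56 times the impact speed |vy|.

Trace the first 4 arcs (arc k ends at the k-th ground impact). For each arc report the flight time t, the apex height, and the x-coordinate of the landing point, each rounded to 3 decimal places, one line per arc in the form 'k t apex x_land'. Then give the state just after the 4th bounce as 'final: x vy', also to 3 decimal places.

1 4.649 36.504 45.281
2 3.026 11.448 74.757
3 1.695 3.590 91.263
4 0.949 1.126 100.507
final: 100.507 2.657

Arc 1: start y=17.550, vy=19.470 → t=4.649, apex=36.504, x_land=45.281, impact vy=-27.020
  bounce: vy ← 0.56·27.020 = 15.131
Arc 2: start y=0.000, vy=15.131 → t=3.026, apex=11.448, x_land=74.757, impact vy=-15.131
  bounce: vy ← 0.56·15.131 = 8.473
Arc 3: start y=0.000, vy=8.473 → t=1.695, apex=3.590, x_land=91.263, impact vy=-8.473
  bounce: vy ← 0.56·8.473 = 4.745
Arc 4: start y=0.000, vy=4.745 → t=0.949, apex=1.126, x_land=100.507, impact vy=-4.745
  bounce: vy ← 0.56·4.745 = 2.657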